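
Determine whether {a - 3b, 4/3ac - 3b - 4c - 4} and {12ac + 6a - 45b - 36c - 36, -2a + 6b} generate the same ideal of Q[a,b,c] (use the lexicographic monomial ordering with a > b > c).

Since reduced Gröbner bases are canonical representatives of ideals under a given ordering, it suffices to compute and compare them.
Buchberger on the first generating set:
f_1 = a - 3b, LT = a.
f_2 = 4/3ac - 3b - 4c - 4, LT = ac.

S(f_1,f_2): lcm = ac. S = -3bc + 9/4b + 3c + 3.
  leading term bc: no divisor's leading term divides it; move -3bc to the remainder.
  leading term b: no divisor's leading term divides it; move 9/4b to the remainder.
  leading term c: no divisor's leading term divides it; move 3c to the remainder.
  leading term 1: no divisor's leading term divides it; move 3 to the remainder.
  remainder -3bc + 9/4b + 3c + 3 ≠ 0; add g_3 = -3bc + 9/4b + 3c + 3 to the basis.

The other S-polynomials (S(f_1,g_3), S(f_2,g_3)) all reduce to 0 modulo the current basis, so we have a Gröbner basis.
Inter-reduce: drop elements whose leading term is divisible by another's, tail-reduce, and make monic.
Reduced Gröbner basis: {a - 3b, bc - 3/4b - c - 1}.

Buchberger on the second generating set:
h_1 = 12ac + 6a - 45b - 36c - 36, LT = ac.
h_2 = -2a + 6b, LT = a.

S(h_1,h_2): lcm = ac. S = 1/2a + 3bc - 15/4b - 3c - 3.
  leading term a: subtract (-1/4)·h_2 from 1/2a + 3bc - 15/4b - 3c - 3 → 3bc - 9/4b - 3c - 3
  leading term bc: no divisor's leading term divides it; move 3bc to the remainder.
  leading term b: no divisor's leading term divides it; move -9/4b to the remainder.
  leading term c: no divisor's leading term divides it; move -3c to the remainder.
  leading term 1: no divisor's leading term divides it; move -3 to the remainder.
  remainder 3bc - 9/4b - 3c - 3 ≠ 0; add k_3 = 3bc - 9/4b - 3c - 3 to the basis.

The other S-polynomials (S(h_1,k_3), S(h_2,k_3)) all reduce to 0 modulo the current basis, so we have a Gröbner basis.
Inter-reduce: drop elements whose leading term is divisible by another's, tail-reduce, and make monic.
Reduced Gröbner basis: {a - 3b, bc - 3/4b - c - 1}.

Same reduced basis, so the two generating sets span the same ideal.

Yes, the ideals are equal.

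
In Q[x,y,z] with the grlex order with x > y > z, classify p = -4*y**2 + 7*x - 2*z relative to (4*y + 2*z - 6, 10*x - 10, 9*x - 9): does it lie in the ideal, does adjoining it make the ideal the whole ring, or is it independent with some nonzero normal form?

-4*y**2 + 7*x - 2*z is independent of I; its normal form modulo I is -z**2 + 4*z - 2.

First compute the reduced Gröbner basis of I by Buchberger's algorithm.
f_1 = 4*y + 2*z - 6, LT = y.
f_2 = 10*x - 10, LT = x.
f_3 = 9*x - 9, LT = x.

The S-polynomials (S(f_1,f_2), S(f_1,f_3), S(f_2,f_3)) all reduce to 0 modulo the current basis, so we have a Gröbner basis.
Inter-reduce: drop elements whose leading term is divisible by another's, tail-reduce, and make monic.
Reduced Gröbner basis: {x - 1, y + 1/2*z - 3/2}.
Label its elements g_1 = x - 1, g_2 = y + 1/2*z - 3/2.

Reduce p = -4*y**2 + 7*x - 2*z modulo G:
  leading term y**2: subtract (-4*y)·g_2 from -4*y**2 + 7*x - 2*z → 2*y*z + 7*x - 6*y - 2*z
  leading term y*z: subtract (2*z)·g_2 from 2*y*z + 7*x - 6*y - 2*z → -z**2 + 7*x - 6*y + z
  leading term z**2: no divisor's leading term divides it; move -z**2 to the remainder.
  leading term x: subtract (7)·g_1 from 7*x - 6*y + z → -6*y + z + 7
  leading term y: subtract (-6)·g_2 from -6*y + z + 7 → 4*z - 2
  leading term z: no divisor's leading term divides it; move 4*z to the remainder.
  leading term 1: no divisor's leading term divides it; move -2 to the remainder.
  normal form = -z**2 + 4*z - 2.
The normal form is nonzero, so p ∉ I. Since p minus its normal form lies in I, I + (p) = I + (r) where r = -z**2 + 4*z - 2; decide whether this ideal is the whole ring.
Run Buchberger on G together with r (pairs among the g_i already reduce to 0 since G is a Gröbner basis):
g_1 = x - 1, LT = x.
g_2 = y + 1/2*z - 3/2, LT = y.
r = -z**2 + 4*z - 2, LT = z**2.

The S-polynomials (S(g_1,g_2), S(g_1,r), S(g_2,r)) all reduce to 0 modulo the current basis, so we have a Gröbner basis.
Inter-reduce: drop elements whose leading term is divisible by another's, tail-reduce, and make monic.
Reduced Gröbner basis: {z**2 - 4*z + 2, x - 1, y + 1/2*z - 3/2}.
The reduced Gröbner basis of I + (p) is {z**2 - 4*z + 2, x - 1, y + 1/2*z - 3/2} ≠ {1}, a proper ideal, so the enlarged system stays consistent: p is independent of I, with normal form -z**2 + 4*z - 2.

The remainder on division by a Gröbner basis is unique — it is the normal form.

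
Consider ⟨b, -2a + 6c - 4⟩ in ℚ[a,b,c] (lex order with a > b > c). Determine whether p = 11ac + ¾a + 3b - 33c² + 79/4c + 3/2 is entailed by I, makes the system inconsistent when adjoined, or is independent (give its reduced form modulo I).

11ac + ¾a + 3b - 33c² + 79/4c + 3/2 lies in I (it reduces to 0).

First compute the reduced Gröbner basis of I by Buchberger's algorithm.
f_1 = b, LT = b.
f_2 = -2a + 6c - 4, LT = a.

S(f_1,f_2): leading monomials are coprime, so the S-polynomial reduces to 0 (Buchberger's first criterion).
Every S-polynomial of the final basis reduces to 0, so we have a Gröbner basis.
Inter-reduce: drop elements whose leading term is divisible by another's, tail-reduce, and make monic.
Reduced Gröbner basis: {a - 3c + 2, b}.
Label its elements g_1 = a - 3c + 2, g_2 = b.

Reduce p = 11ac + ¾a + 3b - 33c² + 79/4c + 3/2 modulo G:
  leading term ac: subtract (11c)·g_1 from 11ac + ¾a + 3b - 33c² + 79/4c + 3/2 → ¾a + 3b - 9/4c + 3/2
  leading term a: subtract (¾)·g_1 from ¾a + 3b - 9/4c + 3/2 → 3b
  leading term b: subtract (3)·g_2 from 3b → 0
  normal form = 0.
Since the normal form is 0, p ∈ I.

Ideal membership is decidable via reduction modulo a Gröbner basis.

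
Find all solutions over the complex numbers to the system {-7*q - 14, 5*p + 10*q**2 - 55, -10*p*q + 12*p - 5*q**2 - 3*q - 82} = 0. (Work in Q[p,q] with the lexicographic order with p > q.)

{(3, -2)}

Compute a lex Gröbner basis by Buchberger's algorithm.
f_1 = -7*q - 14, LT = q.
f_2 = 5*p + 10*q**2 - 55, LT = p.
f_3 = -10*p*q + 12*p - 5*q**2 - 3*q - 82, LT = p*q.

The S-polynomials (S(f_1,f_2), S(f_1,f_3), S(f_2,f_3)) all reduce to 0 modulo the current basis, so we have a Gröbner basis.
Inter-reduce: drop elements whose leading term is divisible by another's, tail-reduce, and make monic.
Reduced Gröbner basis: {p - 3, q + 2}.

Elimination: the polynomial q + 2 lies in the elimination ideal for q, so q ∈ {-2}. For each such q, the remaining basis elements (now univariate) give the rest of the solution.
  q = -2: the earlier basis element becomes p - 3 = 0, giving p = 3 — point (3, -2).
Check: every point annihilates each of the original generators.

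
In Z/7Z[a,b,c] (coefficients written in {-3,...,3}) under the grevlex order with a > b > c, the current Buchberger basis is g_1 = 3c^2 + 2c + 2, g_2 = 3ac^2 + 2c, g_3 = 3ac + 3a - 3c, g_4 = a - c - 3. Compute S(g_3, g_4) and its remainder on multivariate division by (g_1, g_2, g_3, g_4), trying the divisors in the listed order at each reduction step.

lcm(LM(g_3), LM(g_4)) = ac.
S = (lcm/LT(g_3))·g_3 − (lcm/LT(g_4))·g_4 = c^2 + a + 2c.
Reduce S modulo (g_1, g_2, g_3, g_4) in that order:
  leading term c^2: subtract (-2)·g_1 from c^2 + a + 2c → a - c - 3
  leading term a: subtract (1)·g_4 from a - c - 3 → 0
The remainder is 0, so this S-polynomial contributes no new basis element.
This is the inner loop of Buchberger's algorithm — each nonzero remainder becomes a new basis element.

S(g_3, g_4) = c^2 + a + 2c; remainder on division = 0.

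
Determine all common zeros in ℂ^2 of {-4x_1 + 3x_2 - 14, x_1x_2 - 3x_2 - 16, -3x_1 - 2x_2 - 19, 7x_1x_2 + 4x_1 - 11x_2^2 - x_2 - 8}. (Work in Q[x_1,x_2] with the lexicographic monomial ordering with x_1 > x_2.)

{(-5, -2)}

Compute a lex Gröbner basis by Buchberger's algorithm.
f_1 = -4x_1 + 3x_2 - 14, LT = x_1.
f_2 = x_1x_2 - 3x_2 - 16, LT = x_1x_2.
f_3 = -3x_1 - 2x_2 - 19, LT = x_1.
f_4 = 7x_1x_2 + 4x_1 - 11x_2^2 - x_2 - 8, LT = x_1x_2.

S(f_1,f_2): lcm = x_1x_2. S = -3/4x_2^2 + 13/2x_2 + 16.
  reduce S modulo (f_1, f_2, f_3, f_4):
  remainder -3/4x_2^2 + 13/2x_2 + 16 ≠ 0; add h_5 = -3/4x_2^2 + 13/2x_2 + 16 to the basis.

S(f_1,f_3): lcm = x_1. S = -17/12x_2 - 17/6.
  reduce S modulo (f_1, f_2, f_3, f_4, h_5):
  remainder -17/12x_2 - 17/6 ≠ 0; add h_6 = -17/12x_2 - 17/6 to the basis.

The other S-polynomials (S(f_1,f_4), S(f_2,f_3), S(f_2,f_4), S(f_3,f_4), S(f_1,h_5), S(f_2,h_5), S(f_3,h_5), S(f_4,h_5), S(f_1,h_6), S(f_2,h_6), S(f_3,h_6), S(f_4,h_6), S(h_5,h_6)) all reduce to 0 modulo the current basis, so we have a Gröbner basis.
Inter-reduce: drop elements whose leading term is divisible by another's, tail-reduce, and make monic.
Reduced Gröbner basis: {x_1 + 5, x_2 + 2}.

From the last basis element, x_2 + 2 = 0, so x_2 takes values in {-2}. Each choice, substituted upward through the basis, yields the corresponding point(s) of the solution set.
  x_2 = -2: the earlier basis element becomes x_1 + 5 = 0, giving x_1 = -5 — point (-5, -2).
A lex Gröbner basis triangularizes the system, enabling back-substitution.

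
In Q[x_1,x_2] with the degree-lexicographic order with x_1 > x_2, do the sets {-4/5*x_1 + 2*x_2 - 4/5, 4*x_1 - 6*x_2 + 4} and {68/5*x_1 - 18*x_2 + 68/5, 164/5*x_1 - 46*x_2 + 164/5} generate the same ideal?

Yes, the ideals are equal.

For a fixed monomial order, each ideal has a unique reduced Gröbner basis; comparing bases decides equality.
Buchberger on the first generating set:
f_1 = -4/5*x_1 + 2*x_2 - 4/5, LT = x_1.
f_2 = 4*x_1 - 6*x_2 + 4, LT = x_1.

S(f_1,f_2): lcm = x_1. S = -x_2.
  leading term x_2: no divisor's leading term divides it; move -x_2 to the remainder.
  remainder -x_2 ≠ 0; add g_3 = -x_2 to the basis.

S(f_1,g_3): leading monomials are coprime, so the S-polynomial reduces to 0 (Buchberger's first criterion).
S(f_2,g_3): leading monomials are coprime, so the S-polynomial reduces to 0 (Buchberger's first criterion).
Every S-polynomial of the final basis reduces to 0, so we have a Gröbner basis.
Inter-reduce: drop elements whose leading term is divisible by another's, tail-reduce, and make monic.
Reduced Gröbner basis: {x_1 + 1, x_2}.

Buchberger on the second generating set:
h_1 = 68/5*x_1 - 18*x_2 + 68/5, LT = x_1.
h_2 = 164/5*x_1 - 46*x_2 + 164/5, LT = x_1.

S(h_1,h_2): lcm = x_1. S = 55/697*x_2.
  leading term x_2: no divisor's leading term divides it; move 55/697*x_2 to the remainder.
  remainder 55/697*x_2 ≠ 0; add k_3 = 55/697*x_2 to the basis.

S(h_1,k_3): leading monomials are coprime, so the S-polynomial reduces to 0 (Buchberger's first criterion).
S(h_2,k_3): leading monomials are coprime, so the S-polynomial reduces to 0 (Buchberger's first criterion).
Every S-polynomial of the final basis reduces to 0, so we have a Gröbner basis.
Inter-reduce: drop elements whose leading term is divisible by another's, tail-reduce, and make monic.
Reduced Gröbner basis: {x_1 + 1, x_2}.

Same reduced basis, so the two generating sets span the same ideal.
The same test decides containment: I ⊆ J iff every generator of I reduces to 0 modulo a Gröbner basis of J.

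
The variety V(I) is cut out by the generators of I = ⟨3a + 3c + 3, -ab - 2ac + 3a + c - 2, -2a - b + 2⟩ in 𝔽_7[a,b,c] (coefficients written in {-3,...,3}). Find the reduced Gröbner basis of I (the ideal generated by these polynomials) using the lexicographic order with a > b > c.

This is the nonlinear analogue of row-reducing a linear system.

f_1 = 3a + 3c + 3, LT = a.
f_2 = -ab - 2ac + 3a + c - 2, LT = ab.
f_3 = -2a - b + 2, LT = a.

S(f_1,f_2): lcm = ab. S = -2ac + 3a + bc + b + c - 2.
  leading term ac: subtract (-3c)·f_1 from -2ac + 3a + bc + b + c - 2 → 3a + bc + b + 2c² + 3c - 2
  leading term a: subtract (1)·f_1 from 3a + bc + b + 2c² + 3c - 2 → bc + b + 2c² + 2
  leading term bc: no divisor's leading term divides it; move bc to the remainder.
  leading term b: no divisor's leading term divides it; move b to the remainder.
  leading term c²: no divisor's leading term divides it; move 2c² to the remainder.
  leading term 1: no divisor's leading term divides it; move 2 to the remainder.
  remainder bc + b + 2c² + 2 ≠ 0; add g_4 = bc + b + 2c² + 2 to the basis.

S(f_1,f_3): lcm = a. S = 3b + c + 2.
  leading term b: no divisor's leading term divides it; move 3b to the remainder.
  leading term c: no divisor's leading term divides it; move c to the remainder.
  leading term 1: no divisor's leading term divides it; move 2 to the remainder.
  remainder 3b + c + 2 ≠ 0; add g_5 = 3b + c + 2 to the basis.

S(f_2,f_3): lcm = ab. S = 2ac - 3a + 3b² + b - c + 2.
  leading term ac: subtract (3c)·f_1 from 2ac - 3a + 3b² + b - c + 2 → -3a + 3b² + b - 2c² - 3c + 2
  leading term a: subtract (-1)·f_1 from -3a + 3b² + b - 2c² - 3c + 2 → 3b² + b - 2c² - 2
  leading term b²: subtract (b)·g_5 from 3b² + b - 2c² - 2 → -bc - b - 2c² - 2
  leading term bc: subtract (-1)·g_4 from -bc - b - 2c² - 2 → 0
  remainder 0.

S(f_1,g_4): leading monomials are coprime, so the S-polynomial reduces to 0 (Buchberger's first criterion).
S(f_2,g_4): lcm = abc. S = -ab - 3ac - 2a - c² + 2c.
  leading term ab: subtract (2b)·f_1 from -ab - 3ac - 2a - c² + 2c → -3ac - 2a + bc + b - c² + 2c
  leading term ac: subtract (-c)·f_1 from -3ac - 2a + bc + b - c² + 2c → -2a + bc + b + 2c² - 2c
  leading term a: subtract (-3)·f_1 from -2a + bc + b + 2c² - 2c → bc + b + 2c² + 2
  leading term bc: subtract (1)·g_4 from bc + b + 2c² + 2 → 0
  remainder 0.

S(f_3,g_4): leading monomials are coprime, so the S-polynomial reduces to 0 (Buchberger's first criterion).
S(f_1,g_5): leading monomials are coprime, so the S-polynomial reduces to 0 (Buchberger's first criterion).
S(f_2,g_5): lcm = ab. S = -3ac + a - c + 2.
  leading term ac: subtract (-c)·f_1 from -3ac + a - c + 2 → a + 3c² + 2c + 2
  leading term a: subtract (-2)·f_1 from a + 3c² + 2c + 2 → 3c² + c + 1
  leading term c²: no divisor's leading term divides it; move 3c² to the remainder.
  leading term c: no divisor's leading term divides it; move c to the remainder.
  leading term 1: no divisor's leading term divides it; move 1 to the remainder.
  remainder 3c² + c + 1 ≠ 0; add g_6 = 3c² + c + 1 to the basis.

S(f_3,g_5): leading monomials are coprime, so the S-polynomial reduces to 0 (Buchberger's first criterion).
S(g_4,g_5): lcm = bc. S = b - 3c² - 3c + 2.
  leading term b: subtract (-2)·g_5 from b - 3c² - 3c + 2 → -3c² - c - 1
  leading term c²: subtract (-1)·g_6 from -3c² - c - 1 → 0
  remainder 0.

S(f_1,g_6): leading monomials are coprime, so the S-polynomial reduces to 0 (Buchberger's first criterion).
S(f_2,g_6): leading monomials are coprime, so the S-polynomial reduces to 0 (Buchberger's first criterion).
S(f_3,g_6): leading monomials are coprime, so the S-polynomial reduces to 0 (Buchberger's first criterion).
S(g_4,g_6): lcm = bc². S = 3bc + 2b + 2c³ + 2c.
  leading term bc: subtract (3)·g_4 from 3bc + 2b + 2c³ + 2c → -b + 2c³ + c² + 2c + 1
  leading term b: subtract (2)·g_5 from -b + 2c³ + c² + 2c + 1 → 2c³ + c² - 3
  leading term c³: subtract (3c)·g_6 from 2c³ + c² - 3 → -2c² - 3c - 3
  leading term c²: subtract (-3)·g_6 from -2c² - 3c - 3 → 0
  remainder 0.

S(g_5,g_6): leading monomials are coprime, so the S-polynomial reduces to 0 (Buchberger's first criterion).
Every S-polynomial of the final basis reduces to 0, so we have a Gröbner basis.
Inter-reduce: drop elements whose leading term is divisible by another's, tail-reduce, and make monic.

G = {a + c + 1, b - 2c + 3, c² - 2c - 2}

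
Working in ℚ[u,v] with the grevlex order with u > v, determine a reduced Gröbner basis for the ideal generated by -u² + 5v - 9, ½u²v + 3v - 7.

This is the nonlinear analogue of row-reducing a linear system.

f_1 = -u² + 5v - 9, LT = u².
f_2 = ½u²v + 3v - 7, LT = u²v.

S(f_1,f_2): lcm = u²v. S = -5v² + 3v + 14.
  leading term v²: no divisor's leading term divides it; move -5v² to the remainder.
  leading term v: no divisor's leading term divides it; move 3v to the remainder.
  leading term 1: no divisor's leading term divides it; move 14 to the remainder.
  remainder -5v² + 3v + 14 ≠ 0; add g_3 = -5v² + 3v + 14 to the basis.

The other S-polynomials (S(f_1,g_3), S(f_2,g_3)) all reduce to 0 modulo the current basis, so we have a Gröbner basis.
Inter-reduce: drop elements whose leading term is divisible by another's, tail-reduce, and make monic.

G = {u² - 5v + 9, v² - ⅗v - 14/5}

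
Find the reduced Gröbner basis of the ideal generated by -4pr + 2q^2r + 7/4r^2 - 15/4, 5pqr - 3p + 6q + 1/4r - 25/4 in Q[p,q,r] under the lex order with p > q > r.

G = {p - 5/6q^3r - 35/48qr^2 - 7/16q - 1/12r + 25/12, q^3r^2 - 3/5q^2r + 7/8qr^3 + 21/40qr - 17/40r^2 - 5/2r + 9/8}

f_1 = -4pr + 2q^2r + 7/4r^2 - 15/4, LT = pr.
f_2 = 5pqr - 3p + 6q + 1/4r - 25/4, LT = pqr.

S(f_1,f_2): lcm = pqr. S = 3/5p - 1/2q^3r - 7/16qr^2 - 21/80q - 1/20r + 5/4.
  leading term p: no divisor's leading term divides it; move 3/5p to the remainder.
  leading term q^3r: no divisor's leading term divides it; move -1/2q^3r to the remainder.
  leading term qr^2: no divisor's leading term divides it; move -7/16qr^2 to the remainder.
  leading term q: no divisor's leading term divides it; move -21/80q to the remainder.
  leading term r: no divisor's leading term divides it; move -1/20r to the remainder.
  leading term 1: no divisor's leading term divides it; move 5/4 to the remainder.
  remainder 3/5p - 1/2q^3r - 7/16qr^2 - 21/80q - 1/20r + 5/4 ≠ 0; add g_3 = 3/5p - 1/2q^3r - 7/16qr^2 - 21/80q - 1/20r + 5/4 to the basis.

S(f_1,g_3): lcm = pr. S = 5/6q^3r^2 - 1/2q^2r + 35/48qr^3 + 7/16qr - 17/48r^2 - 25/12r + 15/16.
  leading term q^3r^2: no divisor's leading term divides it; move 5/6q^3r^2 to the remainder.
  leading term q^2r: no divisor's leading term divides it; move -1/2q^2r to the remainder.
  leading term qr^3: no divisor's leading term divides it; move 35/48qr^3 to the remainder.
  leading term qr: no divisor's leading term divides it; move 7/16qr to the remainder.
  leading term r^2: no divisor's leading term divides it; move -17/48r^2 to the remainder.
  leading term r: no divisor's leading term divides it; move -25/12r to the remainder.
  leading term 1: no divisor's leading term divides it; move 15/16 to the remainder.
  remainder 5/6q^3r^2 - 1/2q^2r + 35/48qr^3 + 7/16qr - 17/48r^2 - 25/12r + 15/16 ≠ 0; add g_4 = 5/6q^3r^2 - 1/2q^2r + 35/48qr^3 + 7/16qr - 17/48r^2 - 25/12r + 15/16 to the basis.

The other S-polynomials (S(f_2,g_3), S(f_1,g_4), S(f_2,g_4), S(g_3,g_4)) all reduce to 0 modulo the current basis, so we have a Gröbner basis.
Inter-reduce: drop elements whose leading term is divisible by another's, tail-reduce, and make monic.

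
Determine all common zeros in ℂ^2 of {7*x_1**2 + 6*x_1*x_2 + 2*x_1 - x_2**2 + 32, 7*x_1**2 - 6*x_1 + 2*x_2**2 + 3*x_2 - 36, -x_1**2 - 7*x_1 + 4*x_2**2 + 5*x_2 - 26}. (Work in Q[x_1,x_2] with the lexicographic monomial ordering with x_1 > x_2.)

{(2, -4)}

Compute a lex Gröbner basis by Buchberger's algorithm.
f_1 = 7*x_1**2 + 6*x_1*x_2 + 2*x_1 - x_2**2 + 32, LT = x_1**2.
f_2 = 7*x_1**2 - 6*x_1 + 2*x_2**2 + 3*x_2 - 36, LT = x_1**2.
f_3 = -x_1**2 - 7*x_1 + 4*x_2**2 + 5*x_2 - 26, LT = x_1**2.

S(f_1,f_2): lcm = x_1**2. S = 6/7*x_1*x_2 + 8/7*x_1 - 3/7*x_2**2 - 3/7*x_2 + 68/7.
  leading term x_1*x_2: no divisor's leading term divides it; move 6/7*x_1*x_2 to the remainder.
  leading term x_1: no divisor's leading term divides it; move 8/7*x_1 to the remainder.
  leading term x_2**2: no divisor's leading term divides it; move -3/7*x_2**2 to the remainder.
  leading term x_2: no divisor's leading term divides it; move -3/7*x_2 to the remainder.
  leading term 1: no divisor's leading term divides it; move 68/7 to the remainder.
  remainder 6/7*x_1*x_2 + 8/7*x_1 - 3/7*x_2**2 - 3/7*x_2 + 68/7 ≠ 0; add h_4 = 6/7*x_1*x_2 + 8/7*x_1 - 3/7*x_2**2 - 3/7*x_2 + 68/7 to the basis.

S(f_1,f_3): lcm = x_1**2. S = 6/7*x_1*x_2 - 47/7*x_1 + 27/7*x_2**2 + 5*x_2 - 150/7.
  leading term x_1*x_2: subtract (1)·h_4 from 6/7*x_1*x_2 - 47/7*x_1 + 27/7*x_2**2 + 5*x_2 - 150/7 → -55/7*x_1 + 30/7*x_2**2 + 38/7*x_2 - 218/7
  leading term x_1: no divisor's leading term divides it; move -55/7*x_1 to the remainder.
  leading term x_2**2: no divisor's leading term divides it; move 30/7*x_2**2 to the remainder.
  leading term x_2: no divisor's leading term divides it; move 38/7*x_2 to the remainder.
  leading term 1: no divisor's leading term divides it; move -218/7 to the remainder.
  remainder -55/7*x_1 + 30/7*x_2**2 + 38/7*x_2 - 218/7 ≠ 0; add h_5 = -55/7*x_1 + 30/7*x_2**2 + 38/7*x_2 - 218/7 to the basis.

S(f_1,h_4): lcm = x_1**2*x_2. S = -4/3*x_1**2 + 19/14*x_1*x_2**2 + 11/14*x_1*x_2 - 34/3*x_1 - 1/7*x_2**3 + 32/7*x_2.
  leading term x_1**2: subtract (-4/21)·f_1 from -4/3*x_1**2 + 19/14*x_1*x_2**2 + 11/14*x_1*x_2 - 34/3*x_1 - 1/7*x_2**3 + 32/7*x_2 → 19/14*x_1*x_2**2 + 27/14*x_1*x_2 - 230/21*x_1 - 1/7*x_2**3 - 4/21*x_2**2 + 32/7*x_2 + 128/21
  leading term x_1*x_2**2: subtract (19/12*x_2)·h_4 from 19/14*x_1*x_2**2 + 27/14*x_1*x_2 - 230/21*x_1 - 1/7*x_2**3 - 4/21*x_2**2 + 32/7*x_2 + 128/21 → 5/42*x_1*x_2 - 230/21*x_1 + 15/28*x_2**3 + 41/84*x_2**2 - 227/21*x_2 + 128/21
  leading term x_1*x_2: subtract (5/36)·h_4 from 5/42*x_1*x_2 - 230/21*x_1 + 15/28*x_2**3 + 41/84*x_2**2 - 227/21*x_2 + 128/21 → -100/9*x_1 + 15/28*x_2**3 + 23/42*x_2**2 - 43/4*x_2 + 299/63
  leading term x_1: subtract (140/99)·h_5 from -100/9*x_1 + 15/28*x_2**3 + 23/42*x_2**2 - 43/4*x_2 + 299/63 → 15/28*x_2**3 - 849/154*x_2**2 - 7297/396*x_2 + 33809/693
  leading term x_2**3: no divisor's leading term divides it; move 15/28*x_2**3 to the remainder.
  leading term x_2**2: no divisor's leading term divides it; move -849/154*x_2**2 to the remainder.
  leading term x_2: no divisor's leading term divides it; move -7297/396*x_2 to the remainder.
  leading term 1: no divisor's leading term divides it; move 33809/693 to the remainder.
  remainder 15/28*x_2**3 - 849/154*x_2**2 - 7297/396*x_2 + 33809/693 ≠ 0; add h_6 = 15/28*x_2**3 - 849/154*x_2**2 - 7297/396*x_2 + 33809/693 to the basis.

S(f_3,h_4): lcm = x_1**2*x_2. S = -4/3*x_1**2 + 1/2*x_1*x_2**2 + 15/2*x_1*x_2 - 34/3*x_1 - 4*x_2**3 - 5*x_2**2 + 26*x_2.
  leading term x_1**2: subtract (-4/21)·f_1 from -4/3*x_1**2 + 1/2*x_1*x_2**2 + 15/2*x_1*x_2 - 34/3*x_1 - 4*x_2**3 - 5*x_2**2 + 26*x_2 → 1/2*x_1*x_2**2 + 121/14*x_1*x_2 - 230/21*x_1 - 4*x_2**3 - 109/21*x_2**2 + 26*x_2 + 128/21
  leading term x_1*x_2**2: subtract (7/12*x_2)·h_4 from 1/2*x_1*x_2**2 + 121/14*x_1*x_2 - 230/21*x_1 - 4*x_2**3 - 109/21*x_2**2 + 26*x_2 + 128/21 → 335/42*x_1*x_2 - 230/21*x_1 - 15/4*x_2**3 - 415/84*x_2**2 + 61/3*x_2 + 128/21
  leading term x_1*x_2: subtract (335/36)·h_4 from 335/42*x_1*x_2 - 230/21*x_1 - 15/4*x_2**3 - 415/84*x_2**2 + 61/3*x_2 + 128/21 → -1360/63*x_1 - 15/4*x_2**3 - 20/21*x_2**2 + 681/28*x_2 - 5311/63
  leading term x_1: subtract (272/99)·h_5 from -1360/63*x_1 - 15/4*x_2**3 - 20/21*x_2**2 + 681/28*x_2 - 5311/63 → -15/4*x_2**3 - 140/11*x_2**2 + 3725/396*x_2 + 125/99
  leading term x_2**3: subtract (-7)·h_6 from -15/4*x_2**3 - 140/11*x_2**2 + 3725/396*x_2 + 125/99 → -1129/22*x_2**2 - 23677/198*x_2 + 33934/99
  leading term x_2**2: no divisor's leading term divides it; move -1129/22*x_2**2 to the remainder.
  leading term x_2: no divisor's leading term divides it; move -23677/198*x_2 to the remainder.
  leading term 1: no divisor's leading term divides it; move 33934/99 to the remainder.
  remainder -1129/22*x_2**2 - 23677/198*x_2 + 33934/99 ≠ 0; add h_7 = -1129/22*x_2**2 - 23677/198*x_2 + 33934/99 to the basis.

S(f_1,h_5): lcm = x_1**2. S = 6/11*x_1*x_2**2 + 596/385*x_1*x_2 - 1416/385*x_1 - 1/7*x_2**2 + 32/7.
  leading term x_1*x_2**2: subtract (7/11*x_2)·h_4 from 6/11*x_1*x_2**2 + 596/385*x_1*x_2 - 1416/385*x_1 - 1/7*x_2**2 + 32/7 → 316/385*x_1*x_2 - 1416/385*x_1 + 3/11*x_2**3 + 10/77*x_2**2 - 68/11*x_2 + 32/7
  leading term x_1*x_2: subtract (158/165)·h_4 from 316/385*x_1*x_2 - 1416/385*x_1 + 3/11*x_2**3 + 10/77*x_2**2 - 68/11*x_2 + 32/7 → -5512/1155*x_1 + 3/11*x_2**3 + 208/385*x_2**2 - 202/35*x_2 - 5464/1155
  leading term x_1: subtract (5512/9075)·h_5 from -5512/1155*x_1 + 3/11*x_2**3 + 208/385*x_2**2 - 202/35*x_2 - 5464/1155 → 3/11*x_2**3 - 1248/605*x_2**2 - 82298/9075*x_2 + 128728/9075
  leading term x_2**3: subtract (28/55)·h_6 from 3/11*x_2**3 - 1248/605*x_2**2 - 82298/9075*x_2 + 128728/9075 → 90/121*x_2**2 + 8501/27225*x_2 - 289996/27225
  leading term x_2**2: subtract (-180/12419)·h_7 from 90/121*x_2**2 + 8501/27225*x_2 - 289996/27225 → -3970511/2794275*x_2 - 15882044/2794275
  leading term x_2: no divisor's leading term divides it; move -3970511/2794275*x_2 to the remainder.
  leading term 1: no divisor's leading term divides it; move -15882044/2794275 to the remainder.
  remainder -3970511/2794275*x_2 - 15882044/2794275 ≠ 0; add h_8 = -3970511/2794275*x_2 - 15882044/2794275 to the basis.

The other S-polynomials (S(f_2,f_3), S(f_2,h_4), S(f_2,h_5), S(f_3,h_5), S(h_4,h_5), S(f_1,h_6), S(f_2,h_6), S(f_3,h_6), S(h_4,h_6), S(h_5,h_6), S(f_1,h_7), S(f_2,h_7), S(f_3,h_7), S(h_4,h_7), S(h_5,h_7), S(h_6,h_7), S(f_1,h_8), S(f_2,h_8), S(f_3,h_8), S(h_4,h_8), S(h_5,h_8), S(h_6,h_8), S(h_7,h_8)) all reduce to 0 modulo the current basis, so we have a Gröbner basis.
Inter-reduce: drop elements whose leading term is divisible by another's, tail-reduce, and make monic.
Reduced Gröbner basis: {x_1 - 2, x_2 + 4}.

Since the basis is lex-ordered, x_2 + 4 is univariate in x_2. Its roots are {-4}. Back-substituting each root into the other basis elements fixes the other coordinates.
  x_2 = -4: the earlier basis element becomes x_1 - 2 = 0, giving x_1 = 2 — point (2, -4).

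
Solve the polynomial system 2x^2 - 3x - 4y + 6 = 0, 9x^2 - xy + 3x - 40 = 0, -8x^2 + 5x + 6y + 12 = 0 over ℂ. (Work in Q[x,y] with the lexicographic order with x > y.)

Compute a lex Gröbner basis by Buchberger's algorithm.
f_1 = 2x^2 - 3x - 4y + 6, LT = x^2.
f_2 = 9x^2 - xy + 3x - 40, LT = x^2.
f_3 = -8x^2 + 5x + 6y + 12, LT = x^2.

S(f_1,f_2): lcm = x^2. S = 1/9xy - 11/6x - 2y + 67/9.
  leading term xy: no divisor's leading term divides it; move 1/9xy to the remainder.
  leading term x: no divisor's leading term divides it; move -11/6x to the remainder.
  leading term y: no divisor's leading term divides it; move -2y to the remainder.
  leading term 1: no divisor's leading term divides it; move 67/9 to the remainder.
  remainder 1/9xy - 11/6x - 2y + 67/9 ≠ 0; add h_4 = 1/9xy - 11/6x - 2y + 67/9 to the basis.

S(f_1,f_3): lcm = x^2. S = -7/8x - 5/4y + 9/2.
  leading term x: no divisor's leading term divides it; move -7/8x to the remainder.
  leading term y: no divisor's leading term divides it; move -5/4y to the remainder.
  leading term 1: no divisor's leading term divides it; move 9/2 to the remainder.
  remainder -7/8x - 5/4y + 9/2 ≠ 0; add h_5 = -7/8x - 5/4y + 9/2 to the basis.

S(f_2,f_3): lcm = x^2. S = -1/9xy + 23/24x + 3/4y - 53/18.
  leading term xy: subtract (-1)·h_4 from -1/9xy + 23/24x + 3/4y - 53/18 → -7/8x - 5/4y + 9/2
  leading term x: subtract (1)·h_5 from -7/8x - 5/4y + 9/2 → 0
  remainder 0.

S(f_1,h_4): lcm = x^2y. S = 33/2x^2 + 33/2xy - 67x - 2y^2 + 3y.
  leading term x^2: subtract (33/4)·f_1 from 33/2x^2 + 33/2xy - 67x - 2y^2 + 3y → 33/2xy - 169/4x - 2y^2 + 36y - 99/2
  leading term xy: subtract (297/2)·h_4 from 33/2xy - 169/4x - 2y^2 + 36y - 99/2 → 230x - 2y^2 + 333y - 1155
  leading term x: subtract (-1840/7)·h_5 from 230x - 2y^2 + 333y - 1155 → -2y^2 + 31/7y + 195/7
  leading term y^2: no divisor's leading term divides it; move -2y^2 to the remainder.
  leading term y: no divisor's leading term divides it; move 31/7y to the remainder.
  leading term 1: no divisor's leading term divides it; move 195/7 to the remainder.
  remainder -2y^2 + 31/7y + 195/7 ≠ 0; add h_6 = -2y^2 + 31/7y + 195/7 to the basis.

S(f_2,h_4): lcm = x^2y. S = 33/2x^2 - 1/9xy^2 + 55/3xy - 67x - 40/9y.
  leading term x^2: subtract (33/4)·f_1 from 33/2x^2 - 1/9xy^2 + 55/3xy - 67x - 40/9y → -1/9xy^2 + 55/3xy - 169/4x + 257/9y - 99/2
  leading term xy^2: subtract (-y)·h_4 from -1/9xy^2 + 55/3xy - 169/4x + 257/9y - 99/2 → 33/2xy - 169/4x - 2y^2 + 36y - 99/2
  leading term xy: subtract (297/2)·h_4 from 33/2xy - 169/4x - 2y^2 + 36y - 99/2 → 230x - 2y^2 + 333y - 1155
  leading term x: subtract (-1840/7)·h_5 from 230x - 2y^2 + 333y - 1155 → -2y^2 + 31/7y + 195/7
  leading term y^2: subtract (1)·h_6 from -2y^2 + 31/7y + 195/7 → 0
  remainder 0.

S(f_3,h_4): lcm = x^2y. S = 33/2x^2 + 139/8xy - 67x - 3/4y^2 - 3/2y.
  leading term x^2: subtract (33/4)·f_1 from 33/2x^2 + 139/8xy - 67x - 3/4y^2 - 3/2y → 139/8xy - 169/4x - 3/4y^2 + 63/2y - 99/2
  leading term xy: subtract (1251/8)·h_4 from 139/8xy - 169/4x - 3/4y^2 + 63/2y - 99/2 → 3911/16x - 3/4y^2 + 1377/4y - 9709/8
  leading term x: subtract (-3911/14)·h_5 from 3911/16x - 3/4y^2 + 1377/4y - 9709/8 → -3/4y^2 - 277/56y + 2435/56
  leading term y^2: subtract (3/8)·h_6 from -3/4y^2 - 277/56y + 2435/56 → -185/28y + 925/28
  leading term y: no divisor's leading term divides it; move -185/28y to the remainder.
  leading term 1: no divisor's leading term divides it; move 925/28 to the remainder.
  remainder -185/28y + 925/28 ≠ 0; add h_7 = -185/28y + 925/28 to the basis.

S(f_1,h_5): lcm = x^2. S = -10/7xy + 51/14x - 2y + 3.
  leading term xy: subtract (-90/7)·h_4 from -10/7xy + 51/14x - 2y + 3 → -279/14x - 194/7y + 691/7
  leading term x: subtract (1116/49)·h_5 from -279/14x - 194/7y + 691/7 → 37/49y - 185/49
  leading term y: subtract (-4/35)·h_7 from 37/49y - 185/49 → 0
  remainder 0.

S(f_2,h_5): lcm = x^2. S = -97/63xy + 115/21x - 40/9.
  leading term xy: subtract (-97/7)·h_4 from -97/63xy + 115/21x - 40/9 → -279/14x - 194/7y + 691/7
  leading term x: subtract (1116/49)·h_5 from -279/14x - 194/7y + 691/7 → 37/49y - 185/49
  leading term y: subtract (-4/35)·h_7 from 37/49y - 185/49 → 0
  remainder 0.

S(f_3,h_5): lcm = x^2. S = -10/7xy + 253/56x - 3/4y - 3/2.
  leading term xy: subtract (-90/7)·h_4 from -10/7xy + 253/56x - 3/4y - 3/2 → -1067/56x - 741/28y + 1319/14
  leading term x: subtract (1067/49)·h_5 from -1067/56x - 741/28y + 1319/14 → 37/49y - 185/49
  leading term y: subtract (-4/35)·h_7 from 37/49y - 185/49 → 0
  remainder 0.

S(h_4,h_5): lcm = xy. S = -33/2x - 10/7y^2 - 90/7y + 67.
  leading term x: subtract (132/7)·h_5 from -33/2x - 10/7y^2 - 90/7y + 67 → -10/7y^2 + 75/7y - 125/7
  leading term y^2: subtract (5/7)·h_6 from -10/7y^2 + 75/7y - 125/7 → 370/49y - 1850/49
  leading term y: subtract (-8/7)·h_7 from 370/49y - 1850/49 → 0
  remainder 0.

S(f_1,h_6): leading monomials are coprime, so the S-polynomial reduces to 0 (Buchberger's first criterion).
S(f_2,h_6): leading monomials are coprime, so the S-polynomial reduces to 0 (Buchberger's first criterion).
S(f_3,h_6): leading monomials are coprime, so the S-polynomial reduces to 0 (Buchberger's first criterion).
S(h_4,h_6): lcm = xy^2. S = -100/7xy + 195/14x - 18y^2 + 67y.
  leading term xy: subtract (-900/7)·h_4 from -100/7xy + 195/14x - 18y^2 + 67y → -3105/14x - 18y^2 - 1331/7y + 6700/7
  leading term x: subtract (12420/49)·h_5 from -3105/14x - 18y^2 - 1331/7y + 6700/7 → -18y^2 + 6208/49y - 8990/49
  leading term y^2: subtract (9)·h_6 from -18y^2 + 6208/49y - 8990/49 → 4255/49y - 21275/49
  leading term y: subtract (-92/7)·h_7 from 4255/49y - 21275/49 → 0
  remainder 0.

S(h_5,h_6): leading monomials are coprime, so the S-polynomial reduces to 0 (Buchberger's first criterion).
S(f_1,h_7): leading monomials are coprime, so the S-polynomial reduces to 0 (Buchberger's first criterion).
S(f_2,h_7): leading monomials are coprime, so the S-polynomial reduces to 0 (Buchberger's first criterion).
S(f_3,h_7): leading monomials are coprime, so the S-polynomial reduces to 0 (Buchberger's first criterion).
S(h_4,h_7): lcm = xy. S = -23/2x - 18y + 67.
  leading term x: subtract (92/7)·h_5 from -23/2x - 18y + 67 → -11/7y + 55/7
  leading term y: subtract (44/185)·h_7 from -11/7y + 55/7 → 0
  remainder 0.

S(h_5,h_7): leading monomials are coprime, so the S-polynomial reduces to 0 (Buchberger's first criterion).
S(h_6,h_7): lcm = y^2. S = 39/14y - 195/14.
  leading term y: subtract (-78/185)·h_7 from 39/14y - 195/14 → 0
  remainder 0.

Every S-polynomial of the final basis reduces to 0, so we have a Gröbner basis.
Inter-reduce: drop elements whose leading term is divisible by another's, tail-reduce, and make monic.
Reduced Gröbner basis: {x + 2, y - 5}.

From the last basis element, y - 5 = 0, so y takes values in {5}. Each choice, substituted upward through the basis, yields the corresponding point(s) of the solution set.
  y = 5: the earlier basis element becomes x + 2 = 0, giving x = -2 — point (-2, 5).
Substituting each solution back into the original system confirms all equations vanish.

{(-2, 5)}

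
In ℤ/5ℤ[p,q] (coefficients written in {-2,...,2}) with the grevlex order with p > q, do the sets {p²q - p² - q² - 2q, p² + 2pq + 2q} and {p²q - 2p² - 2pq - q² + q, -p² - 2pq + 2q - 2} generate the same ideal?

No, the ideals differ.

For a fixed monomial order, each ideal has a unique reduced Gröbner basis; comparing bases decides equality.
Buchberger on the first generating set:
f_1 = p²q - p² - q² - 2q, LT = p²q.
f_2 = p² + 2pq + 2q, LT = p².

S(f_1,f_2): lcm = p²q. S = -2pq² - p² + 2q² - 2q.
  leading term pq²: no divisor's leading term divides it; move -2pq² to the remainder.
  leading term p²: subtract (-1)·f_2 from -p² + 2q² - 2q → 2pq + 2q²
  leading term pq: no divisor's leading term divides it; move 2pq to the remainder.
  leading term q²: no divisor's leading term divides it; move 2q² to the remainder.
  remainder -2pq² + 2pq + 2q² ≠ 0; add g_3 = -2pq² + 2pq + 2q² to the basis.

S(f_1,g_3): lcm = p²q². S = pq² - q³ - 2q².
  leading term pq²: subtract (2)·g_3 from pq² - q³ - 2q² → -q³ + pq - q²
  leading term q³: no divisor's leading term divides it; move -q³ to the remainder.
  leading term pq: no divisor's leading term divides it; move pq to the remainder.
  leading term q²: no divisor's leading term divides it; move -q² to the remainder.
  remainder -q³ + pq - q² ≠ 0; add g_4 = -q³ + pq - q² to the basis.

The other S-polynomials (S(f_2,g_3), S(f_1,g_4), S(f_2,g_4), S(g_3,g_4)) all reduce to 0 modulo the current basis, so we have a Gröbner basis.
Inter-reduce: drop elements whose leading term is divisible by another's, tail-reduce, and make monic.
Reduced Gröbner basis: {pq² - pq - q², q³ - pq + q², p² + 2pq + 2q}.

Buchberger on the second generating set:
h_1 = p²q - 2p² - 2pq - q² + q, LT = p²q.
h_2 = -p² - 2pq + 2q - 2, LT = p².

S(h_1,h_2): lcm = p²q. S = -2pq² - 2p² - 2pq + q² - q.
  leading term pq²: no divisor's leading term divides it; move -2pq² to the remainder.
  leading term p²: subtract (2)·h_2 from -2p² - 2pq + q² - q → 2pq + q² - 1
  leading term pq: no divisor's leading term divides it; move 2pq to the remainder.
  leading term q²: no divisor's leading term divides it; move q² to the remainder.
  leading term 1: no divisor's leading term divides it; move -1 to the remainder.
  remainder -2pq² + 2pq + q² - 1 ≠ 0; add k_3 = -2pq² + 2pq + q² - 1 to the basis.

S(h_1,k_3): lcm = p²q². S = -p²q + pq² - q³ + q² + 2p.
  leading term p²q: subtract (-1)·h_1 from -p²q + pq² - q³ + q² + 2p → pq² - q³ - 2p² - 2pq + 2p + q
  leading term pq²: subtract (2)·k_3 from pq² - q³ - 2p² - 2pq + 2p + q → -q³ - 2p² - pq - 2q² + 2p + q + 2
  leading term q³: no divisor's leading term divides it; move -q³ to the remainder.
  leading term p²: subtract (2)·h_2 from -2p² - pq - 2q² + 2p + q + 2 → -2pq - 2q² + 2p + 2q + 1
  leading term pq: no divisor's leading term divides it; move -2pq to the remainder.
  leading term q²: no divisor's leading term divides it; move -2q² to the remainder.
  leading term p: no divisor's leading term divides it; move 2p to the remainder.
  leading term q: no divisor's leading term divides it; move 2q to the remainder.
  leading term 1: no divisor's leading term divides it; move 1 to the remainder.
  remainder -q³ - 2pq - 2q² + 2p + 2q + 1 ≠ 0; add k_4 = -q³ - 2pq - 2q² + 2p + 2q + 1 to the basis.

The other S-polynomials (S(h_2,k_3), S(h_1,k_4), S(h_2,k_4), S(k_3,k_4)) all reduce to 0 modulo the current basis, so we have a Gröbner basis.
Inter-reduce: drop elements whose leading term is divisible by another's, tail-reduce, and make monic.
Reduced Gröbner basis: {pq² - pq + 2q² - 2, q³ + 2pq + 2q² - 2p - 2q - 1, p² + 2pq - 2q + 2}.

The bases are distinct; the ideals are different.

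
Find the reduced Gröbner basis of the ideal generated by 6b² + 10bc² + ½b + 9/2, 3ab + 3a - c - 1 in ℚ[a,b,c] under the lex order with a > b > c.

G = {ab + a - ⅓c - ⅓, ac² - a - ⅕bc - ⅕b - ⅓c³ - ⅓c² + 11/60c + 11/60, b² + 5/3bc² + 1/12b + ¾}

Buchberger's algorithm terminates because the ascending chain of leading-term ideals stabilizes.

f_1 = 6b² + 10bc² + ½b + 9/2, LT = b².
f_2 = 3ab + 3a - c - 1, LT = ab.

S(f_1,f_2): lcm = ab². S = 5/3abc² - 11/12ab + ¾a + ⅓bc + ⅓b.
  leading term abc²: subtract (5/9c²)·f_2 from 5/3abc² - 11/12ab + ¾a + ⅓bc + ⅓b → -11/12ab - 5/3ac² + ¾a + ⅓bc + ⅓b + 5/9c³ + 5/9c²
  leading term ab: subtract (-11/36)·f_2 from -11/12ab - 5/3ac² + ¾a + ⅓bc + ⅓b + 5/9c³ + 5/9c² → -5/3ac² + 5/3a + ⅓bc + ⅓b + 5/9c³ + 5/9c² - 11/36c - 11/36
  leading term ac²: no divisor's leading term divides it; move -5/3ac² to the remainder.
  leading term a: no divisor's leading term divides it; move 5/3a to the remainder.
  leading term bc: no divisor's leading term divides it; move ⅓bc to the remainder.
  leading term b: no divisor's leading term divides it; move ⅓b to the remainder.
  leading term c³: no divisor's leading term divides it; move 5/9c³ to the remainder.
  leading term c²: no divisor's leading term divides it; move 5/9c² to the remainder.
  leading term c: no divisor's leading term divides it; move -11/36c to the remainder.
  leading term 1: no divisor's leading term divides it; move -11/36 to the remainder.
  remainder -5/3ac² + 5/3a + ⅓bc + ⅓b + 5/9c³ + 5/9c² - 11/36c - 11/36 ≠ 0; add g_3 = -5/3ac² + 5/3a + ⅓bc + ⅓b + 5/9c³ + 5/9c² - 11/36c - 11/36 to the basis.

The other S-polynomials (S(f_1,g_3), S(f_2,g_3)) all reduce to 0 modulo the current basis, so we have a Gröbner basis.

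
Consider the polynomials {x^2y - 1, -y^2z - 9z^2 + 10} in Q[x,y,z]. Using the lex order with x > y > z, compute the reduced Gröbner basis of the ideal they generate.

G = {x^2y - 1, x^2z^2 - 10/9x^2 + 1/9yz, y^2z + 9z^2 - 10}

This is the nonlinear analogue of row-reducing a linear system.

f_1 = x^2y - 1, LT = x^2y.
f_2 = -y^2z - 9z^2 + 10, LT = y^2z.

S(f_1,f_2): lcm = x^2y^2z. S = -9x^2z^2 + 10x^2 - yz.
  reduce S modulo (f_1, f_2):
  remainder -9x^2z^2 + 10x^2 - yz ≠ 0; add g_3 = -9x^2z^2 + 10x^2 - yz to the basis.

The other S-polynomials (S(f_1,g_3), S(f_2,g_3)) all reduce to 0 modulo the current basis, so we have a Gröbner basis.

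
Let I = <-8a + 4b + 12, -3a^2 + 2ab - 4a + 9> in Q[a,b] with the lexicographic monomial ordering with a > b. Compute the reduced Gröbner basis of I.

f_1 = -8a + 4b + 12, LT = a.
f_2 = -3a^2 + 2ab - 4a + 9, LT = a^2.

S(f_1,f_2): lcm = a^2. S = 1/6ab - 17/6a + 3.
  leading term ab: subtract (-1/48b)·f_1 from 1/6ab - 17/6a + 3 → -17/6a + 1/12b^2 + 1/4b + 3
  leading term a: subtract (17/48)·f_1 from -17/6a + 1/12b^2 + 1/4b + 3 → 1/12b^2 - 7/6b - 5/4
  leading term b^2: no divisor's leading term divides it; move 1/12b^2 to the remainder.
  leading term b: no divisor's leading term divides it; move -7/6b to the remainder.
  leading term 1: no divisor's leading term divides it; move -5/4 to the remainder.
  remainder 1/12b^2 - 7/6b - 5/4 ≠ 0; add g_3 = 1/12b^2 - 7/6b - 5/4 to the basis.

The other S-polynomials (S(f_1,g_3), S(f_2,g_3)) all reduce to 0 modulo the current basis, so we have a Gröbner basis.
Inter-reduce: drop elements whose leading term is divisible by another's, tail-reduce, and make monic.

G = {a - 1/2b - 3/2, b^2 - 14b - 15}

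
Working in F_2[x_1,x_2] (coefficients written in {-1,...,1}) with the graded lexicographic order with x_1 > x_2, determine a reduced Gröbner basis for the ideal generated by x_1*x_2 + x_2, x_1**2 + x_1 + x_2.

Buchberger's algorithm terminates because the ascending chain of leading-term ideals stabilizes.

f_1 = x_1*x_2 + x_2, LT = x_1*x_2.
f_2 = x_1**2 + x_1 + x_2, LT = x_1**2.

S(f_1,f_2): lcm = x_1**2*x_2. S = x_2**2.
  leading term x_2**2: no divisor's leading term divides it; move x_2**2 to the remainder.
  remainder x_2**2 ≠ 0; add g_3 = x_2**2 to the basis.

The other S-polynomials (S(f_1,g_3), S(f_2,g_3)) all reduce to 0 modulo the current basis, so we have a Gröbner basis.

G = {x_1**2 + x_1 + x_2, x_1*x_2 + x_2, x_2**2}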